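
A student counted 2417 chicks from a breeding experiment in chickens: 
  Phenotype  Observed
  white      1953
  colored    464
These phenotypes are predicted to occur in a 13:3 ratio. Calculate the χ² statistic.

0.318

Under the 13:3 hypothesis (Σ ratio = 16, N = 2417):
  white: 2417 × 13/16 = 1963.8125
  colored: 2417 × 3/16 = 453.1875
χ² = Σ (O − E)² / E
  white: (1953 − 1963.8125)² / 1963.8125 = 0.0595
  colored: (464 − 453.1875)² / 453.1875 = 0.2580
χ² = 0.0595 + 0.2580 = 0.3175 ≈ 0.318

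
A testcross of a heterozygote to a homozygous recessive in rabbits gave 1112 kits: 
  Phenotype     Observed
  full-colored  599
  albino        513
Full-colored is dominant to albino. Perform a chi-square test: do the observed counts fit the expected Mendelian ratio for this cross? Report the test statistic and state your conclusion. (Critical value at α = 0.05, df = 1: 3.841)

6.651; not consistent

A testcross of a heterozygote (Aa × aa) gives a 1:1 phenotypic ratio.
Total ratio parts = 2. Expected numbers out of 1112:
  full-colored: 1112 × 1/2 = 556
  albino: 1112 × 1/2 = 556
χ² = Σ (O − E)² / E
  full-colored: (599 − 556)² / 556 = 3.3255
  albino: (513 − 556)² / 556 = 3.3255
χ² = 3.3255 + 3.3255 = 6.651
Degrees of freedom = 2 − 1 = 1; critical value at α = 0.05 is 3.841.
Since 6.651 > 3.841, we reject the null hypothesis — the data do not fit the 1:1 ratio.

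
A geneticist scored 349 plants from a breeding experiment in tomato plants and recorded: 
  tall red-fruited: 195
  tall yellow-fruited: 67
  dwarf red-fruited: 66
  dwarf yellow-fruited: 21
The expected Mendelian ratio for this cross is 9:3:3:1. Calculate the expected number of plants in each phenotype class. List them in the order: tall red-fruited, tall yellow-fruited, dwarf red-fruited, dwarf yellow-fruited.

Under the 9:3:3:1 hypothesis (Σ ratio = 16, N = 349):
  tall red-fruited: 349 × 9/16 = 196.3125
  tall yellow-fruited: 349 × 3/16 = 65.4375
  dwarf red-fruited: 349 × 3/16 = 65.4375
  dwarf yellow-fruited: 349 × 1/16 = 21.8125

196.3125, 65.4375, 65.4375, 21.8125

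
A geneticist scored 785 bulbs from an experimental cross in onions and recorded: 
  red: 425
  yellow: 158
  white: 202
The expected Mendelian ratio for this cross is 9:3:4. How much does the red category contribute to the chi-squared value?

The 9:3:4 ratio has 16 parts, so with N = 785 the expected counts are:
  red: 785 × 9/16 = 441.5625
  yellow: 785 × 3/16 = 147.1875
  white: 785 × 4/16 = 196.25
Contribution of red: (425 − 441.5625)² / 441.5625 = 0.6212

0.621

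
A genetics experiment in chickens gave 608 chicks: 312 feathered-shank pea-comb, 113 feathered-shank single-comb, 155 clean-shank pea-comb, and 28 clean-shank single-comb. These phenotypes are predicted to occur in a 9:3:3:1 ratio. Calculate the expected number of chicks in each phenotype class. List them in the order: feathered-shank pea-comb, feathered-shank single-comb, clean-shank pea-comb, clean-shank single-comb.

Expected counts for N = 608 under a 9:3:3:1 ratio (total parts = 16):
  feathered-shank pea-comb: 608 × 9/16 = 342
  feathered-shank single-comb: 608 × 3/16 = 114
  clean-shank pea-comb: 608 × 3/16 = 114
  clean-shank single-comb: 608 × 1/16 = 38

342, 114, 114, 38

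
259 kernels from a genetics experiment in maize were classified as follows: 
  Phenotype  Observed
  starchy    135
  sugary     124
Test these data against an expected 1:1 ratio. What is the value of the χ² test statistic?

The 1:1 ratio has 2 parts, so with N = 259 the expected counts are:
  starchy: 259 × 1/2 = 129.5
  sugary: 259 × 1/2 = 129.5
χ² = Σ (O − E)² / E
  starchy: (135 − 129.5)² / 129.5 = 0.2336
  sugary: (124 − 129.5)² / 129.5 = 0.2336
χ² = 0.2336 + 0.2336 = 0.4672 ≈ 0.467

0.467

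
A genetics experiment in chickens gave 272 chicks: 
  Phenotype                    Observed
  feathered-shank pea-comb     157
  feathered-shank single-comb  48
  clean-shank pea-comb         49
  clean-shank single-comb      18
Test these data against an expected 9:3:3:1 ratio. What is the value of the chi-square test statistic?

0.418

The 9:3:3:1 ratio has 16 parts, so with N = 272 the expected counts are:
  feathered-shank pea-comb: 272 × 9/16 = 153
  feathered-shank single-comb: 272 × 3/16 = 51
  clean-shank pea-comb: 272 × 3/16 = 51
  clean-shank single-comb: 272 × 1/16 = 17
χ² = Σ (O − E)² / E
  feathered-shank pea-comb: (157 − 153)² / 153 = 0.1046
  feathered-shank single-comb: (48 − 51)² / 51 = 0.1765
  clean-shank pea-comb: (49 − 51)² / 51 = 0.0784
  clean-shank single-comb: (18 − 17)² / 17 = 0.0588
χ² = 0.1046 + 0.1765 + 0.0784 + 0.0588 = 0.4183 ≈ 0.418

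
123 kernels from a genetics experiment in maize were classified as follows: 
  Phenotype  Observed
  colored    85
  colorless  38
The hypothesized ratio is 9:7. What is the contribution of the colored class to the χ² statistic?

Expected counts for N = 123 under a 9:7 ratio (total parts = 16):
  colored: 123 × 9/16 = 69.1875
  colorless: 123 × 7/16 = 53.8125
Contribution of colored: (85 − 69.1875)² / 69.1875 = 3.6139

3.614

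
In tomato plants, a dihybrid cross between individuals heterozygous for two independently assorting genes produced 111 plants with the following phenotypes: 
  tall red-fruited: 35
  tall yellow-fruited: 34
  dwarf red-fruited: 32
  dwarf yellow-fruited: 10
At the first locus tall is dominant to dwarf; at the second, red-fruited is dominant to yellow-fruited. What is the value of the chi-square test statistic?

A dihybrid F₂ with independent assortment and complete dominance at both loci gives a 9:3:3:1 phenotypic ratio.
Total ratio parts = 16. Expected numbers out of 111:
  tall red-fruited: 111 × 9/16 = 62.4375
  tall yellow-fruited: 111 × 3/16 = 20.8125
  dwarf red-fruited: 111 × 3/16 = 20.8125
  dwarf yellow-fruited: 111 × 1/16 = 6.9375
χ² = Σ (O − E)² / E
  tall red-fruited: (35 − 62.4375)² / 62.4375 = 12.0571
  tall yellow-fruited: (34 − 20.8125)² / 20.8125 = 8.3560
  dwarf red-fruited: (32 − 20.8125)² / 20.8125 = 6.0137
  dwarf yellow-fruited: (10 − 6.9375)² / 6.9375 = 1.3519
χ² = 12.0571 + 8.3560 + 6.0137 + 1.3519 = 27.7787 ≈ 27.779

27.779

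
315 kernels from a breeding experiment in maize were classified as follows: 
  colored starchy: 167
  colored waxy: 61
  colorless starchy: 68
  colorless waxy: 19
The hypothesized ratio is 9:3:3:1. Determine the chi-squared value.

Expected counts for N = 315 under a 9:3:3:1 ratio (total parts = 16):
  colored starchy: 315 × 9/16 = 177.1875
  colored waxy: 315 × 3/16 = 59.0625
  colorless starchy: 315 × 3/16 = 59.0625
  colorless waxy: 315 × 1/16 = 19.6875
χ² = Σ (O − E)² / E
  colored starchy: (167 − 177.1875)² / 177.1875 = 0.5857
  colored waxy: (61 − 59.0625)² / 59.0625 = 0.0636
  colorless starchy: (68 − 59.0625)² / 59.0625 = 1.3524
  colorless waxy: (19 − 19.6875)² / 19.6875 = 0.0240
χ² = 0.5857 + 0.0636 + 1.3524 + 0.0240 = 2.0257 ≈ 2.026

2.026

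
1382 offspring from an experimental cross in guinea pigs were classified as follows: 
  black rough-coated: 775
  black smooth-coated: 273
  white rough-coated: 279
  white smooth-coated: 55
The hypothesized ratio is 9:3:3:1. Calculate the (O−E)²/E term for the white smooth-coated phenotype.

11.397

Total ratio parts = 16. Expected numbers out of 1382:
  black rough-coated: 1382 × 9/16 = 777.375
  black smooth-coated: 1382 × 3/16 = 259.125
  white rough-coated: 1382 × 3/16 = 259.125
  white smooth-coated: 1382 × 1/16 = 86.375
Contribution of white smooth-coated: (55 − 86.375)² / 86.375 = 11.3967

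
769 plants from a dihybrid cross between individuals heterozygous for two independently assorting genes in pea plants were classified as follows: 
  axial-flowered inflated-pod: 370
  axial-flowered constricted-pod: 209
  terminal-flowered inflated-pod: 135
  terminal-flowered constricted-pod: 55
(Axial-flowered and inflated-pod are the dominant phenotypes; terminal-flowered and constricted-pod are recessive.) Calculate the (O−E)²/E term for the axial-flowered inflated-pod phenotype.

A dihybrid F₂ with independent assortment and complete dominance at both loci gives a 9:3:3:1 phenotypic ratio.
Total ratio parts = 16. Expected numbers out of 769:
  axial-flowered inflated-pod: 769 × 9/16 = 432.5625
  axial-flowered constricted-pod: 769 × 3/16 = 144.1875
  terminal-flowered inflated-pod: 769 × 3/16 = 144.1875
  terminal-flowered constricted-pod: 769 × 1/16 = 48.0625
Contribution of axial-flowered inflated-pod: (370 − 432.5625)² / 432.5625 = 9.0486

9.049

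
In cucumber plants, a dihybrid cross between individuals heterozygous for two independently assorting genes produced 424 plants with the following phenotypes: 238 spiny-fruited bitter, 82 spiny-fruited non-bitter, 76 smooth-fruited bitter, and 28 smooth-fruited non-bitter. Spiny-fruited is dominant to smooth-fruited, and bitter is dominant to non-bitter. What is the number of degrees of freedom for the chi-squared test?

3

A dihybrid F₂ with independent assortment and complete dominance at both loci gives a 9:3:3:1 phenotypic ratio.
A goodness-of-fit test with 4 phenotype classes has df = 4 − 1 = 3.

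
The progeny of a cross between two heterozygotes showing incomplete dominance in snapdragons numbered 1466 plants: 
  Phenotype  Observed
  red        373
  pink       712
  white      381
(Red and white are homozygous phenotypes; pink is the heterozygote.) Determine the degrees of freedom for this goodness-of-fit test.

With incomplete dominance, a heterozygote × heterozygote cross gives a 1:2:1 phenotypic ratio.
A goodness-of-fit test with 3 phenotype classes has df = 3 − 1 = 2.

2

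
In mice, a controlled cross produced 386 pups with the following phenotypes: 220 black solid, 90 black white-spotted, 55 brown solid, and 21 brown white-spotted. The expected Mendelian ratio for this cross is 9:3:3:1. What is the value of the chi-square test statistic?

Expected counts for N = 386 under a 9:3:3:1 ratio (total parts = 16):
  black solid: 386 × 9/16 = 217.125
  black white-spotted: 386 × 3/16 = 72.375
  brown solid: 386 × 3/16 = 72.375
  brown white-spotted: 386 × 1/16 = 24.125
χ² = Σ (O − E)² / E
  black solid: (220 − 217.125)² / 217.125 = 0.0381
  black white-spotted: (90 − 72.375)² / 72.375 = 4.2921
  brown solid: (55 − 72.375)² / 72.375 = 4.1712
  brown white-spotted: (21 − 24.125)² / 24.125 = 0.4048
χ² = 0.0381 + 4.2921 + 4.1712 + 0.4048 = 8.9062 ≈ 8.906

8.906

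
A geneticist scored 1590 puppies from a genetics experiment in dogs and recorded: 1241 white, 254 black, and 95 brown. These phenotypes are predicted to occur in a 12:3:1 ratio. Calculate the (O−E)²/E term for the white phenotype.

Total ratio parts = 16. Expected numbers out of 1590:
  white: 1590 × 12/16 = 1192.5
  black: 1590 × 3/16 = 298.125
  brown: 1590 × 1/16 = 99.375
Contribution of white: (1241 − 1192.5)² / 1192.5 = 1.9725

1.973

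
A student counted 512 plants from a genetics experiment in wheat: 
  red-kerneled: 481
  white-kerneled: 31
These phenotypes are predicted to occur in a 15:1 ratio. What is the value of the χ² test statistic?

0.033

Under the 15:1 hypothesis (Σ ratio = 16, N = 512):
  red-kerneled: 512 × 15/16 = 480
  white-kerneled: 512 × 1/16 = 32
χ² = Σ (O − E)² / E
  red-kerneled: (481 − 480)² / 480 = 0.0021
  white-kerneled: (31 − 32)² / 32 = 0.0312
χ² = 0.0021 + 0.0312 = 0.0333 ≈ 0.033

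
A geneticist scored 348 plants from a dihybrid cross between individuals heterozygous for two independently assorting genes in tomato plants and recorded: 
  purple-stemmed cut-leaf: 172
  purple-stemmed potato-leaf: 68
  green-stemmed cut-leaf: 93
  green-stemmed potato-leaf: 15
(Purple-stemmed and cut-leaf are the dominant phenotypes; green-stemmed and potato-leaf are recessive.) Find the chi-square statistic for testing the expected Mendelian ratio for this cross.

16.894

A dihybrid F₂ with independent assortment and complete dominance at both loci gives a 9:3:3:1 phenotypic ratio.
Total ratio parts = 16. Expected numbers out of 348:
  purple-stemmed cut-leaf: 348 × 9/16 = 195.75
  purple-stemmed potato-leaf: 348 × 3/16 = 65.25
  green-stemmed cut-leaf: 348 × 3/16 = 65.25
  green-stemmed potato-leaf: 348 × 1/16 = 21.75
χ² = Σ (O − E)² / E
  purple-stemmed cut-leaf: (172 − 195.75)² / 195.75 = 2.8815
  purple-stemmed potato-leaf: (68 − 65.25)² / 65.25 = 0.1159
  green-stemmed cut-leaf: (93 − 65.25)² / 65.25 = 11.8017
  green-stemmed potato-leaf: (15 − 21.75)² / 21.75 = 2.0948
χ² = 2.8815 + 0.1159 + 11.8017 + 2.0948 = 16.8939 ≈ 16.894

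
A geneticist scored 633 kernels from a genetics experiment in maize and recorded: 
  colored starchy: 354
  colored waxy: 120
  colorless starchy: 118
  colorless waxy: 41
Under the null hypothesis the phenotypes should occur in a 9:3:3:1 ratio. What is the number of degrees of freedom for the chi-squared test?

A goodness-of-fit test with 4 phenotype classes has df = 4 − 1 = 3.

3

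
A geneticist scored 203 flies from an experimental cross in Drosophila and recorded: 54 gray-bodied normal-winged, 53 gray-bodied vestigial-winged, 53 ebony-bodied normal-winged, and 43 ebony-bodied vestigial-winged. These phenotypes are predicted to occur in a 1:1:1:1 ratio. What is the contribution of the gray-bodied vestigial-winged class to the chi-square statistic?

Under the 1:1:1:1 hypothesis (Σ ratio = 4, N = 203):
  gray-bodied normal-winged: 203 × 1/4 = 50.75
  gray-bodied vestigial-winged: 203 × 1/4 = 50.75
  ebony-bodied normal-winged: 203 × 1/4 = 50.75
  ebony-bodied vestigial-winged: 203 × 1/4 = 50.75
Contribution of gray-bodied vestigial-winged: (53 − 50.75)² / 50.75 = 0.0998

0.100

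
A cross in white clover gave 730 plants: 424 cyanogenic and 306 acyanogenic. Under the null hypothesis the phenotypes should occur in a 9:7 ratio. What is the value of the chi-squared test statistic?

0.996

Under the 9:7 hypothesis (Σ ratio = 16, N = 730):
  cyanogenic: 730 × 9/16 = 410.625
  acyanogenic: 730 × 7/16 = 319.375
χ² = Σ (O − E)² / E
  cyanogenic: (424 − 410.625)² / 410.625 = 0.4357
  acyanogenic: (306 − 319.375)² / 319.375 = 0.5601
χ² = 0.4357 + 0.5601 = 0.9958 ≈ 0.996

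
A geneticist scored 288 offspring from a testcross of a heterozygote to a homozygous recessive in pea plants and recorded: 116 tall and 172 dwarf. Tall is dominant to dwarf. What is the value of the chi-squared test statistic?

A testcross of a heterozygote (Aa × aa) gives a 1:1 phenotypic ratio.
The 1:1 ratio has 2 parts, so with N = 288 the expected counts are:
  tall: 288 × 1/2 = 144
  dwarf: 288 × 1/2 = 144
χ² = Σ (O − E)² / E
  tall: (116 − 144)² / 144 = 5.4444
  dwarf: (172 − 144)² / 144 = 5.4444
χ² = 5.4444 + 5.4444 = 10.8888 ≈ 10.889

10.889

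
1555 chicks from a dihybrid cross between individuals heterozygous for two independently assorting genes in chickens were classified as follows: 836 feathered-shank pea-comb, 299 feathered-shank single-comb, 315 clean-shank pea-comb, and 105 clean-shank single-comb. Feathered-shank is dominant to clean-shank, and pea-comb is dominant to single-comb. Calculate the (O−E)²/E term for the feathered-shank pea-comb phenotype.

A dihybrid F₂ with independent assortment and complete dominance at both loci gives a 9:3:3:1 phenotypic ratio.
Under the 9:3:3:1 hypothesis (Σ ratio = 16, N = 1555):
  feathered-shank pea-comb: 1555 × 9/16 = 874.6875
  feathered-shank single-comb: 1555 × 3/16 = 291.5625
  clean-shank pea-comb: 1555 × 3/16 = 291.5625
  clean-shank single-comb: 1555 × 1/16 = 97.1875
Contribution of feathered-shank pea-comb: (836 − 874.6875)² / 874.6875 = 1.7112

1.711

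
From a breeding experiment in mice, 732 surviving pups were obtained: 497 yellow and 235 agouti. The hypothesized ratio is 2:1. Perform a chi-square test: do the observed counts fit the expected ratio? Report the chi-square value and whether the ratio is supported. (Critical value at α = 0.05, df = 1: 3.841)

0.498; consistent

Total ratio parts = 3. Expected numbers out of 732:
  yellow: 732 × 2/3 = 488
  agouti: 732 × 1/3 = 244
χ² = Σ (O − E)² / E
  yellow: (497 − 488)² / 488 = 0.1660
  agouti: (235 − 244)² / 244 = 0.3320
χ² = 0.1660 + 0.3320 = 0.498
Degrees of freedom = 2 − 1 = 1; critical value at α = 0.05 is 3.841.
Since 0.498 < 3.841, we fail to reject the null hypothesis — the data are consistent with the 2:1 ratio.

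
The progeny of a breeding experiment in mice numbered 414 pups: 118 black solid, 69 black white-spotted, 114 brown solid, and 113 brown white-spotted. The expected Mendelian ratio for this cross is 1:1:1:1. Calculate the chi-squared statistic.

15.469

Under the 1:1:1:1 hypothesis (Σ ratio = 4, N = 414):
  black solid: 414 × 1/4 = 103.5
  black white-spotted: 414 × 1/4 = 103.5
  brown solid: 414 × 1/4 = 103.5
  brown white-spotted: 414 × 1/4 = 103.5
χ² = Σ (O − E)² / E
  black solid: (118 − 103.5)² / 103.5 = 2.0314
  black white-spotted: (69 − 103.5)² / 103.5 = 11.5000
  brown solid: (114 − 103.5)² / 103.5 = 1.0652
  brown white-spotted: (113 − 103.5)² / 103.5 = 0.8720
χ² = 2.0314 + 11.5000 + 1.0652 + 0.8720 = 15.4686 ≈ 15.469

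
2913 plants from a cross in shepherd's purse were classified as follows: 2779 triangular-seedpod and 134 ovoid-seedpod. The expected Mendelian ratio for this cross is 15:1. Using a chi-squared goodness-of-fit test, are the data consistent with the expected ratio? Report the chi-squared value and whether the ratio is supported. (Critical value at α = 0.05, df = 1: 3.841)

Total ratio parts = 16. Expected numbers out of 2913:
  triangular-seedpod: 2913 × 15/16 = 2730.9375
  ovoid-seedpod: 2913 × 1/16 = 182.0625
χ² = Σ (O − E)² / E
  triangular-seedpod: (2779 − 2730.9375)² / 2730.9375 = 0.8459
  ovoid-seedpod: (134 − 182.0625)² / 182.0625 = 12.6880
χ² = 0.8459 + 12.6880 = 13.5339 ≈ 13.534
Degrees of freedom = 2 − 1 = 1; critical value at α = 0.05 is 3.841.
Since 13.534 > 3.841, we reject the null hypothesis — the data do not fit the 15:1 ratio.

13.534; not consistent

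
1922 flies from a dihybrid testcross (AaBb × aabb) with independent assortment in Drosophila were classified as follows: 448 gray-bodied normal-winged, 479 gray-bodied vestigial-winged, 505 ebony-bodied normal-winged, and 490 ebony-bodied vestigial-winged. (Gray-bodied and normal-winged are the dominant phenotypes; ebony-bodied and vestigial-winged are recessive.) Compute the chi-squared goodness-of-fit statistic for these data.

3.640

A dihybrid testcross with independent assortment gives a 1:1:1:1 ratio.
The 1:1:1:1 ratio has 4 parts, so with N = 1922 the expected counts are:
  gray-bodied normal-winged: 1922 × 1/4 = 480.5
  gray-bodied vestigial-winged: 1922 × 1/4 = 480.5
  ebony-bodied normal-winged: 1922 × 1/4 = 480.5
  ebony-bodied vestigial-winged: 1922 × 1/4 = 480.5
χ² = Σ (O − E)² / E
  gray-bodied normal-winged: (448 − 480.5)² / 480.5 = 2.1982
  gray-bodied vestigial-winged: (479 − 480.5)² / 480.5 = 0.0047
  ebony-bodied normal-winged: (505 − 480.5)² / 480.5 = 1.2492
  ebony-bodied vestigial-winged: (490 − 480.5)² / 480.5 = 0.1878
χ² = 2.1982 + 0.0047 + 1.2492 + 0.1878 = 3.6399 ≈ 3.640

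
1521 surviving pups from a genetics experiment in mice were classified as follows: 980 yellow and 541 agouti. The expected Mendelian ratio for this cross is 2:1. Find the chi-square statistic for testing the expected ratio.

The 2:1 ratio has 3 parts, so with N = 1521 the expected counts are:
  yellow: 1521 × 2/3 = 1014
  agouti: 1521 × 1/3 = 507
χ² = Σ (O − E)² / E
  yellow: (980 − 1014)² / 1014 = 1.1400
  agouti: (541 − 507)² / 507 = 2.2801
χ² = 1.1400 + 2.2801 = 3.4201 ≈ 3.420

3.420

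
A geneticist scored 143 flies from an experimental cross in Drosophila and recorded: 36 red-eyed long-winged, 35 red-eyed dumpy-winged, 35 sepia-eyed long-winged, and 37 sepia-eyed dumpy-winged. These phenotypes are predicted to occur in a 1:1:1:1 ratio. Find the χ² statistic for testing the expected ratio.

0.077

Total ratio parts = 4. Expected numbers out of 143:
  red-eyed long-winged: 143 × 1/4 = 35.75
  red-eyed dumpy-winged: 143 × 1/4 = 35.75
  sepia-eyed long-winged: 143 × 1/4 = 35.75
  sepia-eyed dumpy-winged: 143 × 1/4 = 35.75
χ² = Σ (O − E)² / E
  red-eyed long-winged: (36 − 35.75)² / 35.75 = 0.0017
  red-eyed dumpy-winged: (35 − 35.75)² / 35.75 = 0.0157
  sepia-eyed long-winged: (35 − 35.75)² / 35.75 = 0.0157
  sepia-eyed dumpy-winged: (37 − 35.75)² / 35.75 = 0.0437
χ² = 0.0017 + 0.0157 + 0.0157 + 0.0437 = 0.0768 ≈ 0.077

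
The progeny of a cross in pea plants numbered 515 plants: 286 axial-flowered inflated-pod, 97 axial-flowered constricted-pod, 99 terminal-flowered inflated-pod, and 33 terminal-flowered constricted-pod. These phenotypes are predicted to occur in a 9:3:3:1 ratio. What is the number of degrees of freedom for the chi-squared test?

3

A goodness-of-fit test with 4 phenotype classes has df = 4 − 1 = 3.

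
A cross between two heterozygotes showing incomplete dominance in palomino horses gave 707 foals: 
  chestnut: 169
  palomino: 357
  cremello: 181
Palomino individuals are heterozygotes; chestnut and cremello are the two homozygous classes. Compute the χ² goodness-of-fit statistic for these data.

With incomplete dominance, a heterozygote × heterozygote cross gives a 1:2:1 phenotypic ratio.
Expected counts for N = 707 under a 1:2:1 ratio (total parts = 4):
  chestnut: 707 × 1/4 = 176.75
  palomino: 707 × 2/4 = 353.5
  cremello: 707 × 1/4 = 176.75
χ² = Σ (O − E)² / E
  chestnut: (169 − 176.75)² / 176.75 = 0.3398
  palomino: (357 − 353.5)² / 353.5 = 0.0347
  cremello: (181 − 176.75)² / 176.75 = 0.1022
χ² = 0.3398 + 0.0347 + 0.1022 = 0.4767 ≈ 0.477

0.477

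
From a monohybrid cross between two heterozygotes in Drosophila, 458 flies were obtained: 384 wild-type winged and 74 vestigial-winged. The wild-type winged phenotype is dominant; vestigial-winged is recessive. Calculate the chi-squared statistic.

19.100

For a monohybrid cross between heterozygotes with complete dominance, the expected phenotypic ratio is 3:1.
Expected counts for N = 458 under a 3:1 ratio (total parts = 4):
  wild-type winged: 458 × 3/4 = 343.5
  vestigial-winged: 458 × 1/4 = 114.5
χ² = Σ (O − E)² / E
  wild-type winged: (384 − 343.5)² / 343.5 = 4.7751
  vestigial-winged: (74 − 114.5)² / 114.5 = 14.3253
χ² = 4.7751 + 14.3253 = 19.1004 ≈ 19.100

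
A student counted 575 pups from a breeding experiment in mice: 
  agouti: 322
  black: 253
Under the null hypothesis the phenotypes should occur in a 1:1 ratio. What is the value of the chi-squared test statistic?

The 1:1 ratio has 2 parts, so with N = 575 the expected counts are:
  agouti: 575 × 1/2 = 287.5
  black: 575 × 1/2 = 287.5
χ² = Σ (O − E)² / E
  agouti: (322 − 287.5)² / 287.5 = 4.1400
  black: (253 − 287.5)² / 287.5 = 4.1400
χ² = 4.1400 + 4.1400 = 8.280

8.280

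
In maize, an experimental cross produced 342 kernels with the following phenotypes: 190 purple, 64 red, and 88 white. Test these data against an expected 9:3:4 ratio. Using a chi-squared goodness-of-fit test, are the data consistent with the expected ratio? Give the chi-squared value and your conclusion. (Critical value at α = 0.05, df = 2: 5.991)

The 9:3:4 ratio has 16 parts, so with N = 342 the expected counts are:
  purple: 342 × 9/16 = 192.375
  red: 342 × 3/16 = 64.125
  white: 342 × 4/16 = 85.5
χ² = Σ (O − E)² / E
  purple: (190 − 192.375)² / 192.375 = 0.0293
  red: (64 − 64.125)² / 64.125 = 0.0002
  white: (88 − 85.5)² / 85.5 = 0.0731
χ² = 0.0293 + 0.0002 + 0.0731 = 0.1026 ≈ 0.103
Degrees of freedom = 3 − 1 = 2; critical value at α = 0.05 is 5.991.
Since 0.103 < 5.991, we fail to reject the null hypothesis — the data are consistent with the 9:3:4 ratio.

0.103; consistent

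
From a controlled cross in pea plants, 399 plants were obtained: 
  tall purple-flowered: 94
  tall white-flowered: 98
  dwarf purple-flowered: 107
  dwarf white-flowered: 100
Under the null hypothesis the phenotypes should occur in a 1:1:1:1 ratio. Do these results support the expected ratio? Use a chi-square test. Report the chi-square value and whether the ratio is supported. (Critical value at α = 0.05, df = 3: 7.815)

0.890; consistent

Total ratio parts = 4. Expected numbers out of 399:
  tall purple-flowered: 399 × 1/4 = 99.75
  tall white-flowered: 399 × 1/4 = 99.75
  dwarf purple-flowered: 399 × 1/4 = 99.75
  dwarf white-flowered: 399 × 1/4 = 99.75
χ² = Σ (O − E)² / E
  tall purple-flowered: (94 − 99.75)² / 99.75 = 0.3315
  tall white-flowered: (98 − 99.75)² / 99.75 = 0.0307
  dwarf purple-flowered: (107 − 99.75)² / 99.75 = 0.5269
  dwarf white-flowered: (100 − 99.75)² / 99.75 = 0.0006
χ² = 0.3315 + 0.0307 + 0.5269 + 0.0006 = 0.8897 ≈ 0.890
Degrees of freedom = 4 − 1 = 3; critical value at α = 0.05 is 7.815.
Since 0.890 < 7.815, we fail to reject the null hypothesis — the data are consistent with the 1:1:1:1 ratio.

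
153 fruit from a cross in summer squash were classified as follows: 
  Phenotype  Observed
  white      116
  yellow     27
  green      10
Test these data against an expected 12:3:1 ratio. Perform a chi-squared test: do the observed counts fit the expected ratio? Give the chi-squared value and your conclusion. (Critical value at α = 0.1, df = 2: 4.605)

The 12:3:1 ratio has 16 parts, so with N = 153 the expected counts are:
  white: 153 × 12/16 = 114.75
  yellow: 153 × 3/16 = 28.6875
  green: 153 × 1/16 = 9.5625
χ² = Σ (O − E)² / E
  white: (116 − 114.75)² / 114.75 = 0.0136
  yellow: (27 − 28.6875)² / 28.6875 = 0.0993
  green: (10 − 9.5625)² / 9.5625 = 0.0200
χ² = 0.0136 + 0.0993 + 0.0200 = 0.1329 ≈ 0.133
Degrees of freedom = 3 − 1 = 2; critical value at α = 0.1 is 4.605.
Since 0.133 < 4.605, we fail to reject the null hypothesis — the data are consistent with the 12:3:1 ratio.

0.133; consistent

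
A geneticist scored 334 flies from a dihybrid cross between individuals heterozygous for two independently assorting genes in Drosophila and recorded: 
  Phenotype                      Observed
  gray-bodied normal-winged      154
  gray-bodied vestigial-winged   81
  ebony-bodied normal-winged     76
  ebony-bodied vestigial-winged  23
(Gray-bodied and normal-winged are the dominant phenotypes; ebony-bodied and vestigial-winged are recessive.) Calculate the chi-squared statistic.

14.572

A dihybrid F₂ with independent assortment and complete dominance at both loci gives a 9:3:3:1 phenotypic ratio.
The 9:3:3:1 ratio has 16 parts, so with N = 334 the expected counts are:
  gray-bodied normal-winged: 334 × 9/16 = 187.875
  gray-bodied vestigial-winged: 334 × 3/16 = 62.625
  ebony-bodied normal-winged: 334 × 3/16 = 62.625
  ebony-bodied vestigial-winged: 334 × 1/16 = 20.875
χ² = Σ (O − E)² / E
  gray-bodied normal-winged: (154 − 187.875)² / 187.875 = 6.1079
  gray-bodied vestigial-winged: (81 − 62.625)² / 62.625 = 5.3915
  ebony-bodied normal-winged: (76 − 62.625)² / 62.625 = 2.8565
  ebony-bodied vestigial-winged: (23 − 20.875)² / 20.875 = 0.2163
χ² = 6.1079 + 5.3915 + 2.8565 + 0.2163 = 14.5722 ≈ 14.572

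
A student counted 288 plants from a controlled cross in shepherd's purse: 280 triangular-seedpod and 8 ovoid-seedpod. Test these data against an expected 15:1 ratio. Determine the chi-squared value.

5.926

The 15:1 ratio has 16 parts, so with N = 288 the expected counts are:
  triangular-seedpod: 288 × 15/16 = 270
  ovoid-seedpod: 288 × 1/16 = 18
χ² = Σ (O − E)² / E
  triangular-seedpod: (280 − 270)² / 270 = 0.3704
  ovoid-seedpod: (8 − 18)² / 18 = 5.5556
χ² = 0.3704 + 5.5556 = 5.926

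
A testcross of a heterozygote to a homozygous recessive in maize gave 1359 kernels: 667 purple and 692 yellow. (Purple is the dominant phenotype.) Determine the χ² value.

0.460

A testcross of a heterozygote (Aa × aa) gives a 1:1 phenotypic ratio.
Under the 1:1 hypothesis (Σ ratio = 2, N = 1359):
  purple: 1359 × 1/2 = 679.5
  yellow: 1359 × 1/2 = 679.5
χ² = Σ (O − E)² / E
  purple: (667 − 679.5)² / 679.5 = 0.2299
  yellow: (692 − 679.5)² / 679.5 = 0.2299
χ² = 0.2299 + 0.2299 = 0.4598 ≈ 0.460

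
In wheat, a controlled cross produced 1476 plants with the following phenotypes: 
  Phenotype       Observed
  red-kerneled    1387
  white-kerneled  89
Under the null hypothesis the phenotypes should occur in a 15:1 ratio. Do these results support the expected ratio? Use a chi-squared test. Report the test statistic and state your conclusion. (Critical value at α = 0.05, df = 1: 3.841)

0.122; consistent

The 15:1 ratio has 16 parts, so with N = 1476 the expected counts are:
  red-kerneled: 1476 × 15/16 = 1383.75
  white-kerneled: 1476 × 1/16 = 92.25
χ² = Σ (O − E)² / E
  red-kerneled: (1387 − 1383.75)² / 1383.75 = 0.0076
  white-kerneled: (89 − 92.25)² / 92.25 = 0.1145
χ² = 0.0076 + 0.1145 = 0.1221 ≈ 0.122
Degrees of freedom = 2 − 1 = 1; critical value at α = 0.05 is 3.841.
Since 0.122 < 3.841, we fail to reject the null hypothesis — the data are consistent with the 15:1 ratio.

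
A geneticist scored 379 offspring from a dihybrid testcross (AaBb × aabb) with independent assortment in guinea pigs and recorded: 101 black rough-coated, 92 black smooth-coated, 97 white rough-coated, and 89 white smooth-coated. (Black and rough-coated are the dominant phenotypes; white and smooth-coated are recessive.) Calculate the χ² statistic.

A dihybrid testcross with independent assortment gives a 1:1:1:1 ratio.
Expected counts for N = 379 under a 1:1:1:1 ratio (total parts = 4):
  black rough-coated: 379 × 1/4 = 94.75
  black smooth-coated: 379 × 1/4 = 94.75
  white rough-coated: 379 × 1/4 = 94.75
  white smooth-coated: 379 × 1/4 = 94.75
χ² = Σ (O − E)² / E
  black rough-coated: (101 − 94.75)² / 94.75 = 0.4123
  black smooth-coated: (92 − 94.75)² / 94.75 = 0.0798
  white rough-coated: (97 − 94.75)² / 94.75 = 0.0534
  white smooth-coated: (89 − 94.75)² / 94.75 = 0.3489
χ² = 0.4123 + 0.0798 + 0.0534 + 0.3489 = 0.8944 ≈ 0.894

0.894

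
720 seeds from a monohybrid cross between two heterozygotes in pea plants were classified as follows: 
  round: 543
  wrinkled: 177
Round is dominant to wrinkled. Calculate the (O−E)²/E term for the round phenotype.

0.017

For a monohybrid cross between heterozygotes with complete dominance, the expected phenotypic ratio is 3:1.
The 3:1 ratio has 4 parts, so with N = 720 the expected counts are:
  round: 720 × 3/4 = 540
  wrinkled: 720 × 1/4 = 180
Contribution of round: (543 − 540)² / 540 = 0.0167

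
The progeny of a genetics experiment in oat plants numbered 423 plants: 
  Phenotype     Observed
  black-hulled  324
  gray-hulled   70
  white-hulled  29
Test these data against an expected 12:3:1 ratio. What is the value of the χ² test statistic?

1.485

Total ratio parts = 16. Expected numbers out of 423:
  black-hulled: 423 × 12/16 = 317.25
  gray-hulled: 423 × 3/16 = 79.3125
  white-hulled: 423 × 1/16 = 26.4375
χ² = Σ (O − E)² / E
  black-hulled: (324 − 317.25)² / 317.25 = 0.1436
  gray-hulled: (70 − 79.3125)² / 79.3125 = 1.0934
  white-hulled: (29 − 26.4375)² / 26.4375 = 0.2484
χ² = 0.1436 + 1.0934 + 0.2484 = 1.4854 ≈ 1.485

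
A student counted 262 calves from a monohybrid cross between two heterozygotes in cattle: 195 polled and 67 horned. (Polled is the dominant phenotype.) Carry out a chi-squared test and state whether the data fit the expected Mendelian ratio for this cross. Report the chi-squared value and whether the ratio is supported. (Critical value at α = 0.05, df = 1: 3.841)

For a monohybrid cross between heterozygotes with complete dominance, the expected phenotypic ratio is 3:1.
The 3:1 ratio has 4 parts, so with N = 262 the expected counts are:
  polled: 262 × 3/4 = 196.5
  horned: 262 × 1/4 = 65.5
χ² = Σ (O − E)² / E
  polled: (195 − 196.5)² / 196.5 = 0.0115
  horned: (67 − 65.5)² / 65.5 = 0.0344
χ² = 0.0115 + 0.0344 = 0.0459 ≈ 0.046
Degrees of freedom = 2 − 1 = 1; critical value at α = 0.05 is 3.841.
Since 0.046 < 3.841, we fail to reject the null hypothesis — the data are consistent with the 3:1 ratio.

0.046; consistent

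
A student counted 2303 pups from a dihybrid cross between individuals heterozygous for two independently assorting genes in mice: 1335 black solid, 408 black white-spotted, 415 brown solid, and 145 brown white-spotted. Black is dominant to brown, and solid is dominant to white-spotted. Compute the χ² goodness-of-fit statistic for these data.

A dihybrid F₂ with independent assortment and complete dominance at both loci gives a 9:3:3:1 phenotypic ratio.
Under the 9:3:3:1 hypothesis (Σ ratio = 16, N = 2303):
  black solid: 2303 × 9/16 = 1295.4375
  black white-spotted: 2303 × 3/16 = 431.8125
  brown solid: 2303 × 3/16 = 431.8125
  brown white-spotted: 2303 × 1/16 = 143.9375
χ² = Σ (O − E)² / E
  black solid: (1335 − 1295.4375)² / 1295.4375 = 1.2082
  black white-spotted: (408 − 431.8125)² / 431.8125 = 1.3132
  brown solid: (415 − 431.8125)² / 431.8125 = 0.6546
  brown white-spotted: (145 − 143.9375)² / 143.9375 = 0.0078
χ² = 1.2082 + 1.3132 + 0.6546 + 0.0078 = 3.1838 ≈ 3.184

3.184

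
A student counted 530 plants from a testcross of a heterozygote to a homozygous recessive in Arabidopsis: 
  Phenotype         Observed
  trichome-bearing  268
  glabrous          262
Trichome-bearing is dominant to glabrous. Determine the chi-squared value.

0.068

A testcross of a heterozygote (Aa × aa) gives a 1:1 phenotypic ratio.
Expected counts for N = 530 under a 1:1 ratio (total parts = 2):
  trichome-bearing: 530 × 1/2 = 265
  glabrous: 530 × 1/2 = 265
χ² = Σ (O − E)² / E
  trichome-bearing: (268 − 265)² / 265 = 0.0340
  glabrous: (262 − 265)² / 265 = 0.0340
χ² = 0.0340 + 0.0340 = 0.068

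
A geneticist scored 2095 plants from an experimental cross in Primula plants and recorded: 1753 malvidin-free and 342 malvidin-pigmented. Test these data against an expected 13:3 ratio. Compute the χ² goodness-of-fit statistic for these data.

8.090

The 13:3 ratio has 16 parts, so with N = 2095 the expected counts are:
  malvidin-free: 2095 × 13/16 = 1702.1875
  malvidin-pigmented: 2095 × 3/16 = 392.8125
χ² = Σ (O − E)² / E
  malvidin-free: (1753 − 1702.1875)² / 1702.1875 = 1.5168
  malvidin-pigmented: (342 − 392.8125)² / 392.8125 = 6.5729
χ² = 1.5168 + 6.5729 = 8.0897 ≈ 8.090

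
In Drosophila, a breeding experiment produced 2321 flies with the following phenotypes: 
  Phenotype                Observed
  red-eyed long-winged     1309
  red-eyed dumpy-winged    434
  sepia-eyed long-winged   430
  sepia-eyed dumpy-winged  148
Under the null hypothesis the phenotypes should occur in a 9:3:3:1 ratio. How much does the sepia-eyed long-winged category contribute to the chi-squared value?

The 9:3:3:1 ratio has 16 parts, so with N = 2321 the expected counts are:
  red-eyed long-winged: 2321 × 9/16 = 1305.5625
  red-eyed dumpy-winged: 2321 × 3/16 = 435.1875
  sepia-eyed long-winged: 2321 × 3/16 = 435.1875
  sepia-eyed dumpy-winged: 2321 × 1/16 = 145.0625
Contribution of sepia-eyed long-winged: (430 − 435.1875)² / 435.1875 = 0.0618

0.062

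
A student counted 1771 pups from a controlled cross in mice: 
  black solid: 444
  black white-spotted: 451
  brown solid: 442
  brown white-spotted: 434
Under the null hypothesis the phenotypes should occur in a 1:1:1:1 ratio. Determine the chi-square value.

0.331

Expected counts for N = 1771 under a 1:1:1:1 ratio (total parts = 4):
  black solid: 1771 × 1/4 = 442.75
  black white-spotted: 1771 × 1/4 = 442.75
  brown solid: 1771 × 1/4 = 442.75
  brown white-spotted: 1771 × 1/4 = 442.75
χ² = Σ (O − E)² / E
  black solid: (444 − 442.75)² / 442.75 = 0.0035
  black white-spotted: (451 − 442.75)² / 442.75 = 0.1537
  brown solid: (442 − 442.75)² / 442.75 = 0.0013
  brown white-spotted: (434 − 442.75)² / 442.75 = 0.1729
χ² = 0.0035 + 0.1537 + 0.0013 + 0.1729 = 0.3314 ≈ 0.331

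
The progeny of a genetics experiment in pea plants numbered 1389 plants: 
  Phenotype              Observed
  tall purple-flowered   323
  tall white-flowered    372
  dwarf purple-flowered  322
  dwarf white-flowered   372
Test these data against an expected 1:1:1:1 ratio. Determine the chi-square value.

7.058

Total ratio parts = 4. Expected numbers out of 1389:
  tall purple-flowered: 1389 × 1/4 = 347.25
  tall white-flowered: 1389 × 1/4 = 347.25
  dwarf purple-flowered: 1389 × 1/4 = 347.25
  dwarf white-flowered: 1389 × 1/4 = 347.25
χ² = Σ (O − E)² / E
  tall purple-flowered: (323 − 347.25)² / 347.25 = 1.6935
  tall white-flowered: (372 − 347.25)² / 347.25 = 1.7640
  dwarf purple-flowered: (322 − 347.25)² / 347.25 = 1.8360
  dwarf white-flowered: (372 − 347.25)² / 347.25 = 1.7640
χ² = 1.6935 + 1.7640 + 1.8360 + 1.7640 = 7.0575 ≈ 7.058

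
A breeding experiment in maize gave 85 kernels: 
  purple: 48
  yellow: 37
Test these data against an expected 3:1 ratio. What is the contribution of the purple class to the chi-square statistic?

3.891

The 3:1 ratio has 4 parts, so with N = 85 the expected counts are:
  purple: 85 × 3/4 = 63.75
  yellow: 85 × 1/4 = 21.25
Contribution of purple: (48 − 63.75)² / 63.75 = 3.8912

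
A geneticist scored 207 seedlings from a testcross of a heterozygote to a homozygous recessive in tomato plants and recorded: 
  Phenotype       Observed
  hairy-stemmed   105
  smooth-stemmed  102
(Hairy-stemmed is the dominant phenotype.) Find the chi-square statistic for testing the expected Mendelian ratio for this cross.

0.043

A testcross of a heterozygote (Aa × aa) gives a 1:1 phenotypic ratio.
Under the 1:1 hypothesis (Σ ratio = 2, N = 207):
  hairy-stemmed: 207 × 1/2 = 103.5
  smooth-stemmed: 207 × 1/2 = 103.5
χ² = Σ (O − E)² / E
  hairy-stemmed: (105 − 103.5)² / 103.5 = 0.0217
  smooth-stemmed: (102 − 103.5)² / 103.5 = 0.0217
χ² = 0.0217 + 0.0217 = 0.0434 ≈ 0.043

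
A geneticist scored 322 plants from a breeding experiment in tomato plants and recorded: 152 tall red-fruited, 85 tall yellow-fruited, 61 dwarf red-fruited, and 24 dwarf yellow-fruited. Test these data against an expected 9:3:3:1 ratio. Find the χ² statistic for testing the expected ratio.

15.480

Total ratio parts = 16. Expected numbers out of 322:
  tall red-fruited: 322 × 9/16 = 181.125
  tall yellow-fruited: 322 × 3/16 = 60.375
  dwarf red-fruited: 322 × 3/16 = 60.375
  dwarf yellow-fruited: 322 × 1/16 = 20.125
χ² = Σ (O − E)² / E
  tall red-fruited: (152 − 181.125)² / 181.125 = 4.6833
  tall yellow-fruited: (85 − 60.375)² / 60.375 = 10.0437
  dwarf red-fruited: (61 − 60.375)² / 60.375 = 0.0065
  dwarf yellow-fruited: (24 − 20.125)² / 20.125 = 0.7461
χ² = 4.6833 + 10.0437 + 0.0065 + 0.7461 = 15.4796 ≈ 15.480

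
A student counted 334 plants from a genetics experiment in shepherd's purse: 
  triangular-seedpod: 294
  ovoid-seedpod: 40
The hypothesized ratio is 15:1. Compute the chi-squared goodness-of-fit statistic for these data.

18.690

The 15:1 ratio has 16 parts, so with N = 334 the expected counts are:
  triangular-seedpod: 334 × 15/16 = 313.125
  ovoid-seedpod: 334 × 1/16 = 20.875
χ² = Σ (O − E)² / E
  triangular-seedpod: (294 − 313.125)² / 313.125 = 1.1681
  ovoid-seedpod: (40 − 20.875)² / 20.875 = 17.5217
χ² = 1.1681 + 17.5217 = 18.6898 ≈ 18.690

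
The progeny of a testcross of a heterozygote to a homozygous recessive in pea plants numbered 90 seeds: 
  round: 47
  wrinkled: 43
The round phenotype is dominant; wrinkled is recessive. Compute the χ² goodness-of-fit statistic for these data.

0.178

A testcross of a heterozygote (Aa × aa) gives a 1:1 phenotypic ratio.
Expected counts for N = 90 under a 1:1 ratio (total parts = 2):
  round: 90 × 1/2 = 45
  wrinkled: 90 × 1/2 = 45
χ² = Σ (O − E)² / E
  round: (47 − 45)² / 45 = 0.0889
  wrinkled: (43 − 45)² / 45 = 0.0889
χ² = 0.0889 + 0.0889 = 0.1778 ≈ 0.178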